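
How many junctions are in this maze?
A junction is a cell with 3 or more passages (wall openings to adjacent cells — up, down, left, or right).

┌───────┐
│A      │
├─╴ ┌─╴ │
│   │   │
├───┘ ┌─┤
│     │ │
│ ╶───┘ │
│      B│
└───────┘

Checking each cell for number of passages:

Junctions found (3+ passages):
  (0, 1): 3 passages
Total junctions: 1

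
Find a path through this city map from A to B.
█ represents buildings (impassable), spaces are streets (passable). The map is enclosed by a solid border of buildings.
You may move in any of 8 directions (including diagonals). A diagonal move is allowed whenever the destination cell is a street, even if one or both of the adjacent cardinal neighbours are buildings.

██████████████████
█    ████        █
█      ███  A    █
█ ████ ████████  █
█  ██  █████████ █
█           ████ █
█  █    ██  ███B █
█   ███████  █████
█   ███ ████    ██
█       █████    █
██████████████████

Finding the shortest path from A to B:
Movement: 8-directional
Path length: 6 steps
Directions: right → right → down-right → down-right → down → down-left

Solution:

██████████████████
█    ████        █
█      ███  A→↘  █
█ ████ ████████↘ █
█  ██  █████████↓█
█           ████↙█
█  █    ██  ███B █
█   ███████  █████
█   ███ ████    ██
█       █████    █
██████████████████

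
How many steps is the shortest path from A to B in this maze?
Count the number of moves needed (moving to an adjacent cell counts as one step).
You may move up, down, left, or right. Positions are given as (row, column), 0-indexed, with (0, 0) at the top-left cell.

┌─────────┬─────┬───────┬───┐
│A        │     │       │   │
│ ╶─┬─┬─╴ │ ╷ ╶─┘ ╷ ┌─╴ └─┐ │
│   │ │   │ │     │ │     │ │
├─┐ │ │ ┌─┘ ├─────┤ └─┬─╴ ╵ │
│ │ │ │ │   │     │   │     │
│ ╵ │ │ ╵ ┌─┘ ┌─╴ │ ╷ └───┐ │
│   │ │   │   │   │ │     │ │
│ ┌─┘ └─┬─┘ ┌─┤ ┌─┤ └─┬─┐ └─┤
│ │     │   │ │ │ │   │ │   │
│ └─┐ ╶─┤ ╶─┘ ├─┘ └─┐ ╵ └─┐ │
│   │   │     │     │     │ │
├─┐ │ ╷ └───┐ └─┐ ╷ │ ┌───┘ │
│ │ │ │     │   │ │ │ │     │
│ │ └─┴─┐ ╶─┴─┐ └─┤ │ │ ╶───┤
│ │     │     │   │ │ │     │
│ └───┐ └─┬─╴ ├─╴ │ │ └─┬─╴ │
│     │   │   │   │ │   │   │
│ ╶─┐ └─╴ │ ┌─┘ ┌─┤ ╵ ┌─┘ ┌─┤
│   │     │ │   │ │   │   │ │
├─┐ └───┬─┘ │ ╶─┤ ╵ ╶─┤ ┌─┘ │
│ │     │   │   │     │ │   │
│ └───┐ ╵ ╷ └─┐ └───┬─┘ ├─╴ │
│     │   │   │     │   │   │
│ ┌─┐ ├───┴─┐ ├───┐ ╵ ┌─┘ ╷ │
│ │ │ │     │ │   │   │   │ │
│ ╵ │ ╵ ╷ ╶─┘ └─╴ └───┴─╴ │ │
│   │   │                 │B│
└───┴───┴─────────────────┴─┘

Using BFS to find shortest path:
Start: (0, 0), End: (13, 13)
Path found:
(0,0) → (1,0) → (1,1) → (2,1) → (3,1) → (3,0) → (4,0) → (5,0) → (5,1) → (6,1) → (7,1) → (7,2) → (7,3) → (8,3) → (8,4) → (9,4) → (9,3) → (9,2) → (8,2) → (8,1) → (8,0) → (9,0) → (9,1) → (10,1) → (10,2) → (10,3) → (11,3) → (11,4) → (10,4) → (10,5) → (11,5) → (11,6) → (12,6) → (13,6) → (13,7) → (13,8) → (13,9) → (13,10) → (13,11) → (13,12) → (12,12) → (11,12) → (11,13) → (12,13) → (13,13)
Number of steps: 44

Solution:

┌─────────┬─────┬───────┬───┐
│A        │     │       │   │
│ ╶─┬─┬─╴ │ ╷ ╶─┘ ╷ ┌─╴ └─┐ │
│↳ ↓│ │   │ │     │ │     │ │
├─┐ │ │ ┌─┘ ├─────┤ └─┬─╴ ╵ │
│ │↓│ │ │   │     │   │     │
│ ╵ │ │ ╵ ┌─┘ ┌─╴ │ ╷ └───┐ │
│↓ ↲│ │   │   │   │ │     │ │
│ ┌─┘ └─┬─┘ ┌─┤ ┌─┤ └─┬─┐ └─┤
│↓│     │   │ │ │ │   │ │   │
│ └─┐ ╶─┤ ╶─┘ ├─┘ └─┐ ╵ └─┐ │
│↳ ↓│   │     │     │     │ │
├─┐ │ ╷ └───┐ └─┐ ╷ │ ┌───┘ │
│ │↓│ │     │   │ │ │ │     │
│ │ └─┴─┐ ╶─┴─┐ └─┤ │ │ ╶───┤
│ │↳ → ↓│     │   │ │ │     │
│ └───┐ └─┬─╴ ├─╴ │ │ └─┬─╴ │
│↓ ← ↰│↳ ↓│   │   │ │   │   │
│ ╶─┐ └─╴ │ ┌─┘ ┌─┤ ╵ ┌─┘ ┌─┤
│↳ ↓│↑ ← ↲│ │   │ │   │   │ │
├─┐ └───┬─┘ │ ╶─┤ ╵ ╶─┤ ┌─┘ │
│ │↳ → ↓│↱ ↓│   │     │ │   │
│ └───┐ ╵ ╷ └─┐ └───┬─┘ ├─╴ │
│     │↳ ↑│↳ ↓│     │   │↱ ↓│
│ ┌─┐ ├───┴─┐ ├───┐ ╵ ┌─┘ ╷ │
│ │ │ │     │↓│   │   │  ↑│↓│
│ ╵ │ ╵ ╷ ╶─┘ └─╴ └───┴─╴ │ │
│   │   │    ↳ → → → → → ↑│B│
└───┴───┴─────────────────┴─┘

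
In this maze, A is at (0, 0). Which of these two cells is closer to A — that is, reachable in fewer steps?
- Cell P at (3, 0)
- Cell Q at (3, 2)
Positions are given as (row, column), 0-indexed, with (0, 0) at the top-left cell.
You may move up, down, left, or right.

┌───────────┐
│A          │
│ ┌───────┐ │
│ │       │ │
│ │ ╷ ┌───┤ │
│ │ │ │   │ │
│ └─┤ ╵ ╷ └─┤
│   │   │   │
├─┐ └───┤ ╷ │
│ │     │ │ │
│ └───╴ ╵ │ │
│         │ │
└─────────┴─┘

Shortest path A → P at (3, 0): 3 steps
Shortest path A → Q at (3, 2): 15 steps

P is closer (3 steps vs 15 steps).

Path to P:

┌───────────┐
│A          │
│ ┌───────┐ │
│↓│       │ │
│ │ ╷ ┌───┤ │
│↓│ │ │   │ │
│ └─┤ ╵ ╷ └─┤
│P  │   │   │
├─┐ └───┤ ╷ │
│ │     │ │ │
│ └───╴ ╵ │ │
│         │ │
└─────────┴─┘

Path to Q:

┌───────────┐
│A          │
│ ┌───────┐ │
│↓│       │ │
│ │ ╷ ┌───┤ │
│↓│ │ │↓ ↰│ │
│ └─┤ ╵ ╷ └─┤
│↳ ↓│Q ↲│↑  │
├─┐ └───┤ ╷ │
│ │↳ → ↓│↑│ │
│ └───╴ ╵ │ │
│      ↳ ↑│ │
└─────────┴─┘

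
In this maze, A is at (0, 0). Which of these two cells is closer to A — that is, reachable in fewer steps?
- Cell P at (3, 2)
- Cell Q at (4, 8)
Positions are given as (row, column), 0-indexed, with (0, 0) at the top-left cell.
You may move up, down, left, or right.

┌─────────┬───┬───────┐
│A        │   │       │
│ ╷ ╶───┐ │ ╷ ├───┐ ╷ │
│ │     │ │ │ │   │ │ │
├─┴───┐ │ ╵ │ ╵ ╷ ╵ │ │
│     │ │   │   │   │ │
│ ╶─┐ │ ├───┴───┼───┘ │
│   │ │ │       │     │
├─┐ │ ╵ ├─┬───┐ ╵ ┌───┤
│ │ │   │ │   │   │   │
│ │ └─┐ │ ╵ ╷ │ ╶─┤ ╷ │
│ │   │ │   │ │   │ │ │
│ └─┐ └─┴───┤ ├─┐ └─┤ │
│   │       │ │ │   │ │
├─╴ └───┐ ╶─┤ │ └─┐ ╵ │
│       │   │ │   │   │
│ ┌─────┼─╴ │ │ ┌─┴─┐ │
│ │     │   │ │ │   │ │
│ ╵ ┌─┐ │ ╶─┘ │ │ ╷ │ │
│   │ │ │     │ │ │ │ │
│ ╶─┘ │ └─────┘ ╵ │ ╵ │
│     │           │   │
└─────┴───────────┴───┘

Shortest path A → P at (3, 2): 9 steps
Shortest path A → Q at (4, 8): 26 steps

P is closer (9 steps vs 26 steps).

Path to P:

┌─────────┬───┬───────┐
│A ↓      │   │       │
│ ╷ ╶───┐ │ ╷ ├───┐ ╷ │
│ │↳ → ↓│ │ │ │   │ │ │
├─┴───┐ │ ╵ │ ╵ ╷ ╵ │ │
│     │↓│   │   │   │ │
│ ╶─┐ │ ├───┴───┼───┘ │
│   │P│↓│       │     │
├─┐ │ ╵ ├─┬───┐ ╵ ┌───┤
│ │ │↑ ↲│ │   │   │   │
│ │ └─┐ │ ╵ ╷ │ ╶─┤ ╷ │
│ │   │ │   │ │   │ │ │
│ └─┐ └─┴───┤ ├─┐ └─┤ │
│   │       │ │ │   │ │
├─╴ └───┐ ╶─┤ │ └─┐ ╵ │
│       │   │ │   │   │
│ ┌─────┼─╴ │ │ ┌─┴─┐ │
│ │     │   │ │ │   │ │
│ ╵ ┌─┐ │ ╶─┘ │ │ ╷ │ │
│   │ │ │     │ │ │ │ │
│ ╶─┘ │ └─────┘ ╵ │ ╵ │
│     │           │   │
└─────┴───────────┴───┘

Path to Q:

┌─────────┬───┬───────┐
│A → → → ↓│↱ ↓│    ↱ ↓│
│ ╷ ╶───┐ │ ╷ ├───┐ ╷ │
│ │     │↓│↑│↓│↱ ↓│↑│↓│
├─┴───┐ │ ╵ │ ╵ ╷ ╵ │ │
│     │ │↳ ↑│↳ ↑│↳ ↑│↓│
│ ╶─┐ │ ├───┴───┼───┘ │
│   │ │ │       │↓ ← ↲│
├─┐ │ ╵ ├─┬───┐ ╵ ┌───┤
│ │ │   │ │   │  Q│   │
│ │ └─┐ │ ╵ ╷ │ ╶─┤ ╷ │
│ │   │ │   │ │   │ │ │
│ └─┐ └─┴───┤ ├─┐ └─┤ │
│   │       │ │ │   │ │
├─╴ └───┐ ╶─┤ │ └─┐ ╵ │
│       │   │ │   │   │
│ ┌─────┼─╴ │ │ ┌─┴─┐ │
│ │     │   │ │ │   │ │
│ ╵ ┌─┐ │ ╶─┘ │ │ ╷ │ │
│   │ │ │     │ │ │ │ │
│ ╶─┘ │ └─────┘ ╵ │ ╵ │
│     │           │   │
└─────┴───────────┴───┘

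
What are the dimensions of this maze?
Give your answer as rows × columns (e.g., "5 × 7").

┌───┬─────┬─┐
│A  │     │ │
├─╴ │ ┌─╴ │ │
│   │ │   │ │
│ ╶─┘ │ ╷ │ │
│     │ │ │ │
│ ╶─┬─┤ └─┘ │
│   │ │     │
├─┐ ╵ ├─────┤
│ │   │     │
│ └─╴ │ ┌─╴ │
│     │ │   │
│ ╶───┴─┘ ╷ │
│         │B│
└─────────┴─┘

Counting the maze dimensions:
Rows (vertical): 7
Columns (horizontal): 6
Dimensions: 7 × 6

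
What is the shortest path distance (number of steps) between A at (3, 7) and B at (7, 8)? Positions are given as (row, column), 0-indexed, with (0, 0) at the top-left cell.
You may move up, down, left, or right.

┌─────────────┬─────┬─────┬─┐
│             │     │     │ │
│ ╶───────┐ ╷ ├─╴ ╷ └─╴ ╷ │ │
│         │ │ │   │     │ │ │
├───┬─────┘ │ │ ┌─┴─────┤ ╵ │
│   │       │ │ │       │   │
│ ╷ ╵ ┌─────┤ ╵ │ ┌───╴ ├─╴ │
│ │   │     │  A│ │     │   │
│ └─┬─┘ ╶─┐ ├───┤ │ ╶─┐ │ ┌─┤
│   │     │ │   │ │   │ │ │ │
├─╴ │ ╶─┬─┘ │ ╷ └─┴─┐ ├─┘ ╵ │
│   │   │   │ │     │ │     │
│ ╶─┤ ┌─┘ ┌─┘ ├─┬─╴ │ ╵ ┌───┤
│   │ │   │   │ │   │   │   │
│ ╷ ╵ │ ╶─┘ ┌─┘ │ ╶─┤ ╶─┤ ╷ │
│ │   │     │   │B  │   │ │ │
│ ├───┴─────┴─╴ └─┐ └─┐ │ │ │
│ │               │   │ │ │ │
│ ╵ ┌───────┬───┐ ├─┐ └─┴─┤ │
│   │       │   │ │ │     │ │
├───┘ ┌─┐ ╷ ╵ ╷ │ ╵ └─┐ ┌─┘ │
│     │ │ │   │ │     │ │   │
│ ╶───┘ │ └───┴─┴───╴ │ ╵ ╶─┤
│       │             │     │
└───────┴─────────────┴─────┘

Finding path from (3, 7) to (7, 8):
Path: (3,7) → (3,6) → (2,6) → (1,6) → (0,6) → (0,5) → (1,5) → (2,5) → (2,4) → (2,3) → (2,2) → (3,2) → (3,1) → (2,1) → (2,0) → (3,0) → (4,0) → (4,1) → (5,1) → (5,0) → (6,0) → (6,1) → (7,1) → (7,2) → (6,2) → (5,2) → (4,2) → (4,3) → (3,3) → (3,4) → (3,5) → (4,5) → (5,5) → (5,4) → (6,4) → (6,3) → (7,3) → (7,4) → (7,5) → (6,5) → (6,6) → (5,6) → (4,6) → (4,7) → (5,7) → (5,8) → (5,9) → (6,9) → (6,8) → (7,8)
Distance: 49 steps

Solution:

┌─────────────┬─────┬─────┬─┐
│          ↓ ↰│     │     │ │
│ ╶───────┐ ╷ ├─╴ ╷ └─╴ ╷ │ │
│         │↓│↑│   │     │ │ │
├───┬─────┘ │ │ ┌─┴─────┤ ╵ │
│↓ ↰│↓ ← ← ↲│↑│ │       │   │
│ ╷ ╵ ┌─────┤ ╵ │ ┌───╴ ├─╴ │
│↓│↑ ↲│↱ → ↓│↑ A│ │     │   │
│ └─┬─┘ ╶─┐ ├───┤ │ ╶─┐ │ ┌─┤
│↳ ↓│↱ ↑  │↓│↱ ↓│ │   │ │ │ │
├─╴ │ ╶─┬─┘ │ ╷ └─┴─┐ ├─┘ ╵ │
│↓ ↲│↑  │↓ ↲│↑│↳ → ↓│ │     │
│ ╶─┤ ┌─┘ ┌─┘ ├─┬─╴ │ ╵ ┌───┤
│↳ ↓│↑│↓ ↲│↱ ↑│ │↓ ↲│   │   │
│ ╷ ╵ │ ╶─┘ ┌─┘ │ ╶─┤ ╶─┤ ╷ │
│ │↳ ↑│↳ → ↑│   │B  │   │ │ │
│ ├───┴─────┴─╴ └─┐ └─┐ │ │ │
│ │               │   │ │ │ │
│ ╵ ┌───────┬───┐ ├─┐ └─┴─┤ │
│   │       │   │ │ │     │ │
├───┘ ┌─┐ ╷ ╵ ╷ │ ╵ └─┐ ┌─┘ │
│     │ │ │   │ │     │ │   │
│ ╶───┘ │ └───┴─┴───╴ │ ╵ ╶─┤
│       │             │     │
└───────┴─────────────┴─────┘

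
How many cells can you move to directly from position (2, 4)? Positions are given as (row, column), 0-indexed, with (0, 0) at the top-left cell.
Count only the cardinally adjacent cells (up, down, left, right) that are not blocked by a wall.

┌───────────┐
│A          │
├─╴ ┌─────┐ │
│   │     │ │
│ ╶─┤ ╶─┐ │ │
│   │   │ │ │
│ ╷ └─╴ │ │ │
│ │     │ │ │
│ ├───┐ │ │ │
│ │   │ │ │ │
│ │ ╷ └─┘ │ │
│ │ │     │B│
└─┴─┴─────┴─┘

Checking passable neighbors of (2, 4):
Neighbors: (1, 4), (3, 4)
Count: 2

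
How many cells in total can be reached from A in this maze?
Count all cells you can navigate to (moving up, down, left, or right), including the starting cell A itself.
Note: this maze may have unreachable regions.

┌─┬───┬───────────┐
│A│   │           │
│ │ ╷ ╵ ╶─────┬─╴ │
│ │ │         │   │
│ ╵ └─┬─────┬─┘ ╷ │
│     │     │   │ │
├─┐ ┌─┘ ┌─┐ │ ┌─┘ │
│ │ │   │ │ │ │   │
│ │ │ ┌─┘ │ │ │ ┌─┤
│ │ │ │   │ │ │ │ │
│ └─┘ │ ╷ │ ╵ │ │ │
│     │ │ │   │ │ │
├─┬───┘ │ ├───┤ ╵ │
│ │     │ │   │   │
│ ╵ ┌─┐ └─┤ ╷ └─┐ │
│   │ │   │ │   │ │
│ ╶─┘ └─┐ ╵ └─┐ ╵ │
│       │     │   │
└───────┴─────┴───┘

Using BFS/flood-fill to find all reachable cells from A:
Maze size: 9 × 9 = 81 total cells
All cells are reachable — the maze is fully connected.
Reachable cells: 81

Reachable region (· marks reachable cells):

┌─┬───┬───────────┐
│A│· ·│· · · · · ·│
│ │ ╷ ╵ ╶─────┬─╴ │
│·│·│· · · · ·│· ·│
│ ╵ └─┬─────┬─┘ ╷ │
│· · ·│· · ·│· ·│·│
├─┐ ┌─┘ ┌─┐ │ ┌─┘ │
│·│·│· ·│·│·│·│· ·│
│ │ │ ┌─┘ │ │ │ ┌─┤
│·│·│·│· ·│·│·│·│·│
│ └─┘ │ ╷ │ ╵ │ │ │
│· · ·│·│·│· ·│·│·│
├─┬───┘ │ ├───┤ ╵ │
│·│· · ·│·│· ·│· ·│
│ ╵ ┌─┐ └─┤ ╷ └─┐ │
│· ·│·│· ·│·│· ·│·│
│ ╶─┘ └─┐ ╵ └─┐ ╵ │
│· · · ·│· · ·│· ·│
└───────┴─────┴───┘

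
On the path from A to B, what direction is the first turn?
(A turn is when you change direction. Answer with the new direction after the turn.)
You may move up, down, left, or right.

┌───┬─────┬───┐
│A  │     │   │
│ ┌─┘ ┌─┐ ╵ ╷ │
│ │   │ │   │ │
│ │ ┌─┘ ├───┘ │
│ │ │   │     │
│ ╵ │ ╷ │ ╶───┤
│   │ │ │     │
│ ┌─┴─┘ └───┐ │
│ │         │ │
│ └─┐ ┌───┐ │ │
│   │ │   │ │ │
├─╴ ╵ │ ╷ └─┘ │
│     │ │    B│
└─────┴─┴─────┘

Directions: down, down, down, right, up, up, right, up, right, right, down, right, up, right, down, down, left, left, down, right, right, down, down, down
First turn direction: right

Solution:

┌───┬─────┬───┐
│A  │↱ → ↓│↱ ↓│
│ ┌─┘ ┌─┐ ╵ ╷ │
│↓│↱ ↑│ │↳ ↑│↓│
│ │ ┌─┘ ├───┘ │
│↓│↑│   │↓ ← ↲│
│ ╵ │ ╷ │ ╶───┤
│↳ ↑│ │ │↳ → ↓│
│ ┌─┴─┘ └───┐ │
│ │         │↓│
│ └─┐ ┌───┐ │ │
│   │ │   │ │↓│
├─╴ ╵ │ ╷ └─┘ │
│     │ │    B│
└─────┴─┴─────┘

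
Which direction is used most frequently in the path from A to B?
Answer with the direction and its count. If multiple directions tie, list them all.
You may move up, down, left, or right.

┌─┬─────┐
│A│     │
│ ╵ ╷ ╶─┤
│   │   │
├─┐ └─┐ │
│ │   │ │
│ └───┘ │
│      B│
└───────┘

Directions: down, right, up, right, down, right, down, down
Counts: {'down': 4, 'right': 3, 'up': 1}
Most common: down (4 times)

Solution:

┌─┬─────┐
│A│↱ ↓  │
│ ╵ ╷ ╶─┤
│↳ ↑│↳ ↓│
├─┐ └─┐ │
│ │   │↓│
│ └───┘ │
│      B│
└───────┘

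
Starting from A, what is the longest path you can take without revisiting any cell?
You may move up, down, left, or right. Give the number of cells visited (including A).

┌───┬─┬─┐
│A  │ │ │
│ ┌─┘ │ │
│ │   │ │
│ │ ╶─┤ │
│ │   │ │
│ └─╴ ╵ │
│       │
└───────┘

Finding longest simple path using DFS:
Start: (0, 0)
Longest path visits 11 cells
Path: A → down → down → down → right → right → up → left → up → right → up

Solution:

┌───┬─┬─┐
│A  │B│ │
│ ┌─┘ │ │
│↓│↱ ↑│ │
│ │ ╶─┤ │
│↓│↑ ↰│ │
│ └─╴ ╵ │
│↳ → ↑  │
└───────┘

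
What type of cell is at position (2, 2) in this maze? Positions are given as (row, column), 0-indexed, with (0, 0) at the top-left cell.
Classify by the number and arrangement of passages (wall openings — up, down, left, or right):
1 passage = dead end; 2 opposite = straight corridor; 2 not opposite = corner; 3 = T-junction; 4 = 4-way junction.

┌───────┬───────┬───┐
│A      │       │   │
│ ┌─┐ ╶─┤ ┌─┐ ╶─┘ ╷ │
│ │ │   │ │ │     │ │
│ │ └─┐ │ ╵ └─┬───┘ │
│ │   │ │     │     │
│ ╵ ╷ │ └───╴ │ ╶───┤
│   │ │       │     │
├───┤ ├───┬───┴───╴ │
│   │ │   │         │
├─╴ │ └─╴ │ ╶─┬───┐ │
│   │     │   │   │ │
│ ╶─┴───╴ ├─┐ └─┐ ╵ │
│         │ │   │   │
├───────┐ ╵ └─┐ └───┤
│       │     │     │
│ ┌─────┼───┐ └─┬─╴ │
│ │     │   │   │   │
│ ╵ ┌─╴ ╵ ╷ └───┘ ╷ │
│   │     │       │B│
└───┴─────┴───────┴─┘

Checking cell at (2, 2):
Number of passages: 2
Cell type: corner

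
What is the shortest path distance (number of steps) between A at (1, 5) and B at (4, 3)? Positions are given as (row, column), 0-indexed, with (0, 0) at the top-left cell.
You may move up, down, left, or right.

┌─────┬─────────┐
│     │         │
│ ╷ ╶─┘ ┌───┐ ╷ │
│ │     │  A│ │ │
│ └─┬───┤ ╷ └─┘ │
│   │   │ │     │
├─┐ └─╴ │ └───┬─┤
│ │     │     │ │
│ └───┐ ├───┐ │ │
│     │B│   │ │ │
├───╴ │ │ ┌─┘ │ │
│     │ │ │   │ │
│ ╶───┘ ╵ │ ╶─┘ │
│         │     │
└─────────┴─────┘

Finding path from (1, 5) to (4, 3):
Path: (1,5) → (2,5) → (2,6) → (2,7) → (1,7) → (0,7) → (0,6) → (0,5) → (0,4) → (0,3) → (1,3) → (1,2) → (1,1) → (0,1) → (0,0) → (1,0) → (2,0) → (2,1) → (3,1) → (3,2) → (3,3) → (4,3)
Distance: 21 steps

Solution:

┌─────┬─────────┐
│↓ ↰  │↓ ← ← ← ↰│
│ ╷ ╶─┘ ┌───┐ ╷ │
│↓│↑ ← ↲│  A│ │↑│
│ └─┬───┤ ╷ └─┘ │
│↳ ↓│   │ │↳ → ↑│
├─┐ └─╴ │ └───┬─┤
│ │↳ → ↓│     │ │
│ └───┐ ├───┐ │ │
│     │B│   │ │ │
├───╴ │ │ ┌─┘ │ │
│     │ │ │   │ │
│ ╶───┘ ╵ │ ╶─┘ │
│         │     │
└─────────┴─────┘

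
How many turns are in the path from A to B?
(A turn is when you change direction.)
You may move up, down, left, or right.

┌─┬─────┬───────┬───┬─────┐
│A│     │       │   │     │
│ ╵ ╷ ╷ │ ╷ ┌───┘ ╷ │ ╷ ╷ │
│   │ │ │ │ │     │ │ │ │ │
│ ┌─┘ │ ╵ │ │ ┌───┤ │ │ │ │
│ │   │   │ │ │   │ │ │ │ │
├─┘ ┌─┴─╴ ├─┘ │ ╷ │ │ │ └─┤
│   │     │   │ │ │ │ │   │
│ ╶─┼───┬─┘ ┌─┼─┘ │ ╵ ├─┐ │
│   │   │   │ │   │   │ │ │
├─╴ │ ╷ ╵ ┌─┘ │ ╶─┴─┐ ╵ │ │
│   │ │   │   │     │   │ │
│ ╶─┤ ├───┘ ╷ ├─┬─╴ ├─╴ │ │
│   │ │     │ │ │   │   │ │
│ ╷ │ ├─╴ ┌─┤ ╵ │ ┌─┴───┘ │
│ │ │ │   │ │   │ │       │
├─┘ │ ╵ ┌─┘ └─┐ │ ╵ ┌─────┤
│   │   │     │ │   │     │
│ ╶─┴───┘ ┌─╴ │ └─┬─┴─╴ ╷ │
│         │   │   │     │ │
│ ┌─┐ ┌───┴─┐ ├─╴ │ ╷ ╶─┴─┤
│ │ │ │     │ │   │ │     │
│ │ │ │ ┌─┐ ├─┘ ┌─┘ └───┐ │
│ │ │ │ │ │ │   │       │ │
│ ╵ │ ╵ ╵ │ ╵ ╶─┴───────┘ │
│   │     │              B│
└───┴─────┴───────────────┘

Directions: down, right, up, right, down, down, left, down, left, down, right, down, left, down, right, down, down, left, down, right, right, down, down, down, right, up, up, right, right, down, down, right, right, right, right, right, right, right
Number of turns: 23

Solution:

┌─┬─────┬───────┬───┬─────┐
│A│↱ ↓  │       │   │     │
│ ╵ ╷ ╷ │ ╷ ┌───┘ ╷ │ ╷ ╷ │
│↳ ↑│↓│ │ │ │     │ │ │ │ │
│ ┌─┘ │ ╵ │ │ ┌───┤ │ │ │ │
│ │↓ ↲│   │ │ │   │ │ │ │ │
├─┘ ┌─┴─╴ ├─┘ │ ╷ │ │ │ └─┤
│↓ ↲│     │   │ │ │ │ │   │
│ ╶─┼───┬─┘ ┌─┼─┘ │ ╵ ├─┐ │
│↳ ↓│   │   │ │   │   │ │ │
├─╴ │ ╷ ╵ ┌─┘ │ ╶─┴─┐ ╵ │ │
│↓ ↲│ │   │   │     │   │ │
│ ╶─┤ ├───┘ ╷ ├─┬─╴ ├─╴ │ │
│↳ ↓│ │     │ │ │   │   │ │
│ ╷ │ ├─╴ ┌─┤ ╵ │ ┌─┴───┘ │
│ │↓│ │   │ │   │ │       │
├─┘ │ ╵ ┌─┘ └─┐ │ ╵ ┌─────┤
│↓ ↲│   │     │ │   │     │
│ ╶─┴───┘ ┌─╴ │ └─┬─┴─╴ ╷ │
│↳ → ↓    │   │   │     │ │
│ ┌─┐ ┌───┴─┐ ├─╴ │ ╷ ╶─┴─┤
│ │ │↓│↱ → ↓│ │   │ │     │
│ │ │ │ ┌─┐ ├─┘ ┌─┘ └───┐ │
│ │ │↓│↑│ │↓│   │       │ │
│ ╵ │ ╵ ╵ │ ╵ ╶─┴───────┘ │
│   │↳ ↑  │↳ → → → → → → B│
└───┴─────┴───────────────┘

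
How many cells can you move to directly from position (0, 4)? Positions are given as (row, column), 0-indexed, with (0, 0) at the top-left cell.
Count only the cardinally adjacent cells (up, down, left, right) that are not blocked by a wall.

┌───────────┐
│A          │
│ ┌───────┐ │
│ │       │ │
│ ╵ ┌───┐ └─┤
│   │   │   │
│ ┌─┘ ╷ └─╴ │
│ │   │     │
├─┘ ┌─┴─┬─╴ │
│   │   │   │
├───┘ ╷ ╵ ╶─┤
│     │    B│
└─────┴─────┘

Checking passable neighbors of (0, 4):
Neighbors: (0, 3), (0, 5)
Count: 2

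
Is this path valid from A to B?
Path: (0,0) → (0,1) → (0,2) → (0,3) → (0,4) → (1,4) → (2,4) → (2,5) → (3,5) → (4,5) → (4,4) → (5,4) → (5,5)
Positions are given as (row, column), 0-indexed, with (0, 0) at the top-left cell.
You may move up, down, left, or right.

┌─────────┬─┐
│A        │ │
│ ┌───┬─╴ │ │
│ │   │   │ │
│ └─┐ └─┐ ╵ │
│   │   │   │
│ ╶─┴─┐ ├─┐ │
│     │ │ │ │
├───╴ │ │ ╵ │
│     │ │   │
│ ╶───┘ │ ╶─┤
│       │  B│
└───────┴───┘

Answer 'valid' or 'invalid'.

Checking path validity:
Result: All consecutive moves are passable.

valid

Correct solution:

┌─────────┬─┐
│A → → → ↓│ │
│ ┌───┬─╴ │ │
│ │   │  ↓│ │
│ └─┐ └─┐ ╵ │
│   │   │↳ ↓│
│ ╶─┴─┐ ├─┐ │
│     │ │ │↓│
├───╴ │ │ ╵ │
│     │ │↓ ↲│
│ ╶───┘ │ ╶─┤
│       │↳ B│
└───────┴───┘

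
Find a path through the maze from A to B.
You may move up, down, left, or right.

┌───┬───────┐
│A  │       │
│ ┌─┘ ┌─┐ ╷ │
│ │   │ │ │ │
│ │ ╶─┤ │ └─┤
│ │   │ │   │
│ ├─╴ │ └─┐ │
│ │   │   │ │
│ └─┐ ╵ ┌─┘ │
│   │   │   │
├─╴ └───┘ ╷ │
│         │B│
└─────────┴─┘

Finding the shortest path through the maze:
Path length: 12 steps
Directions: down → down → down → down → right → down → right → right → right → up → right → down

Solution:

┌───┬───────┐
│A  │       │
│ ┌─┘ ┌─┐ ╷ │
│↓│   │ │ │ │
│ │ ╶─┤ │ └─┤
│↓│   │ │   │
│ ├─╴ │ └─┐ │
│↓│   │   │ │
│ └─┐ ╵ ┌─┘ │
│↳ ↓│   │↱ ↓│
├─╴ └───┘ ╷ │
│  ↳ → → ↑│B│
└─────────┴─┘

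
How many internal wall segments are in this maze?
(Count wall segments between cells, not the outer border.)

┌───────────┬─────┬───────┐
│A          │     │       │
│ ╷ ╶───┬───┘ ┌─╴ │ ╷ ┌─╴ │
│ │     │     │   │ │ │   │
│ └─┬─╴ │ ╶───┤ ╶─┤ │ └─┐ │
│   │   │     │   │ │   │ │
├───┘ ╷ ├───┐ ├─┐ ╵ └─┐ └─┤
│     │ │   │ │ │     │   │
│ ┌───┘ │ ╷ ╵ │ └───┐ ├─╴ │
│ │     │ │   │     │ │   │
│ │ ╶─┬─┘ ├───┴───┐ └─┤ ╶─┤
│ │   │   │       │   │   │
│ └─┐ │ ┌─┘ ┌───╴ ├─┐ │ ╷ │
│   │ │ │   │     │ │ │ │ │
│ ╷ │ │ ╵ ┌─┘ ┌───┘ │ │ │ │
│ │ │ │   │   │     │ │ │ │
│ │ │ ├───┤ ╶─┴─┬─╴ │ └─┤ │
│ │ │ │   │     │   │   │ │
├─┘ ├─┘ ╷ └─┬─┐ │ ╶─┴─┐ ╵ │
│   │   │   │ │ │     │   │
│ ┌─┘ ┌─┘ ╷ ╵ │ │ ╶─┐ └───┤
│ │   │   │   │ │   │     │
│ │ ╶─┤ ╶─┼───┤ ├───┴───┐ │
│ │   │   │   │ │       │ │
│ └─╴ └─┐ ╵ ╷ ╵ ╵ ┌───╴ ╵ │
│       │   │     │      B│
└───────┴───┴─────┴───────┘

Counting internal wall segments:
Total internal walls: 144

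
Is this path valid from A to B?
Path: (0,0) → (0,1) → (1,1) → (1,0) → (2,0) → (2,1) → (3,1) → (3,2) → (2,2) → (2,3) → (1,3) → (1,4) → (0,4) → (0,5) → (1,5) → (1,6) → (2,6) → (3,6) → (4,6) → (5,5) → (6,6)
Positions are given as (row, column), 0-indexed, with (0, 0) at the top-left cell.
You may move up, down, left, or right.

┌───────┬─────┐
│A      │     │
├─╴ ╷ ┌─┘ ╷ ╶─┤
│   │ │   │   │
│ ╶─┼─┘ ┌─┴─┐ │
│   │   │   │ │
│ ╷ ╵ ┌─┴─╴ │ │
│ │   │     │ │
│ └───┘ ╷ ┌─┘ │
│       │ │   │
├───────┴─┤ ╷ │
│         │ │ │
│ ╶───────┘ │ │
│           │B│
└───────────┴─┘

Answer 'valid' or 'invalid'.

Checking path validity:
Result: Invalid move at step 19: cannot move from (4, 6) to (5, 5).

invalid

Correct solution:

┌───────┬─────┐
│A ↓    │↱ ↓  │
├─╴ ╷ ┌─┘ ╷ ╶─┤
│↓ ↲│ │↱ ↑│↳ ↓│
│ ╶─┼─┘ ┌─┴─┐ │
│↳ ↓│↱ ↑│   │↓│
│ ╷ ╵ ┌─┴─╴ │ │
│ │↳ ↑│     │↓│
│ └───┘ ╷ ┌─┘ │
│       │ │  ↓│
├───────┴─┤ ╷ │
│         │ │↓│
│ ╶───────┘ │ │
│           │B│
└───────────┴─┘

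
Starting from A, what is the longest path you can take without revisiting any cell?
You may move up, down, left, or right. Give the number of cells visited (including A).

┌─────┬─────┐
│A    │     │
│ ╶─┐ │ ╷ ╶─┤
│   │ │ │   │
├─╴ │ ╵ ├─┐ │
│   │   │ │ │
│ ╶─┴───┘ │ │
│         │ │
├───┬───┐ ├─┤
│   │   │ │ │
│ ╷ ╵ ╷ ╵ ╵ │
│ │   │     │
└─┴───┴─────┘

Finding longest simple path using DFS:
Start: (0, 0)
Longest path visits 20 cells
Path: A → down → right → down → left → down → right → right → right → right → down → down → left → up → left → down → left → up → left → down

Solution:

┌─────┬─────┐
│A    │     │
│ ╶─┐ │ ╷ ╶─┤
│↳ ↓│ │ │   │
├─╴ │ ╵ ├─┐ │
│↓ ↲│   │ │ │
│ ╶─┴───┘ │ │
│↳ → → → ↓│ │
├───┬───┐ ├─┤
│↓ ↰│↓ ↰│↓│ │
│ ╷ ╵ ╷ ╵ ╵ │
│B│↑ ↲│↑ ↲  │
└─┴───┴─────┘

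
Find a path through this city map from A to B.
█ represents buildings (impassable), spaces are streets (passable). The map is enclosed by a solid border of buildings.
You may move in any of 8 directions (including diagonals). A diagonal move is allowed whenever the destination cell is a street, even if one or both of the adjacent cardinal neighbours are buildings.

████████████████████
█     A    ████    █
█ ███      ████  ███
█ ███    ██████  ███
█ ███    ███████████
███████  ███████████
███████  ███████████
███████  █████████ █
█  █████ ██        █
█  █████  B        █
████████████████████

Finding the shortest path from A to B:
Movement: 8-directional
Path length: 9 steps
Directions: down → down → down → down-right → down → down → down-right → down-right → right

Solution:

████████████████████
█     A    ████    █
█ ███ ↓    ████  ███
█ ███ ↓  ██████  ███
█ ███ ↘  ███████████
███████↓ ███████████
███████↓ ███████████
███████↘ █████████ █
█  █████↘██        █
█  █████ →B        █
████████████████████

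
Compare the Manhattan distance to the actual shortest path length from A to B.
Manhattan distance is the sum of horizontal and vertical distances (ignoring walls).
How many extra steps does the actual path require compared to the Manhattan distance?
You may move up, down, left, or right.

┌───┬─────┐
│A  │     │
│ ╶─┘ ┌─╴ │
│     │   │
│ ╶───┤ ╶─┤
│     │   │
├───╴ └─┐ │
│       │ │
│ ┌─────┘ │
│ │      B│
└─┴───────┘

Manhattan distance: |4 - 0| + |4 - 0| = 8
Actual path length: 12
Extra steps: 12 - 8 = 4

Solution:

┌───┬─────┐
│A  │↱ → ↓│
│ ╶─┘ ┌─╴ │
│↳ → ↑│↓ ↲│
│ ╶───┤ ╶─┤
│     │↳ ↓│
├───╴ └─┐ │
│       │↓│
│ ┌─────┘ │
│ │      B│
└─┴───────┘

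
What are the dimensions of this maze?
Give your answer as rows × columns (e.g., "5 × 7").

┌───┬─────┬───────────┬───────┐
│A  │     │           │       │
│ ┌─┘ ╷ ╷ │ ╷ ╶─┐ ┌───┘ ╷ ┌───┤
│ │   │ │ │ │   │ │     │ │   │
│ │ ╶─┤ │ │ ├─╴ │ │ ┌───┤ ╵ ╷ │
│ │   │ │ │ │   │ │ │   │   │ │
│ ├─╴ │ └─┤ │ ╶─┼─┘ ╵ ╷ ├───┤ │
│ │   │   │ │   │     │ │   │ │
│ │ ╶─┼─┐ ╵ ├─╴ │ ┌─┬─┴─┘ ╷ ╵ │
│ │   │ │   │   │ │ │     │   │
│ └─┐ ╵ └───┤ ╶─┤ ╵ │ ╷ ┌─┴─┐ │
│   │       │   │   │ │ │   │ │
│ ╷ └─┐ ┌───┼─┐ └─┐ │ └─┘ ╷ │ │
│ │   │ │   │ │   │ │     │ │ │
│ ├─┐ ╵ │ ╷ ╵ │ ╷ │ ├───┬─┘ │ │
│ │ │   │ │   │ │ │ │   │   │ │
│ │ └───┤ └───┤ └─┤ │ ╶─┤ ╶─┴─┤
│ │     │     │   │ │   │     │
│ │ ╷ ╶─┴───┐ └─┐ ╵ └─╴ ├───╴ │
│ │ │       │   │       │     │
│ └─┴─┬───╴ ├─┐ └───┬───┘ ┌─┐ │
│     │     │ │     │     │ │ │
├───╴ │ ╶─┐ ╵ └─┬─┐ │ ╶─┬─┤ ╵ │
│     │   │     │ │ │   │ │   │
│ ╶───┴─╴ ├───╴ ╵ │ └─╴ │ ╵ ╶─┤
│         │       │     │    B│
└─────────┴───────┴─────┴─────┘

Counting the maze dimensions:
Rows (vertical): 13
Columns (horizontal): 15
Dimensions: 13 × 15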